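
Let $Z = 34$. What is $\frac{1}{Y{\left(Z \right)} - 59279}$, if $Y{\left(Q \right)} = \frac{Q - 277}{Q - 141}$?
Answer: $- \frac{107}{6342610} \approx -1.687 \cdot 10^{-5}$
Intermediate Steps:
$Y{\left(Q \right)} = \frac{-277 + Q}{-141 + Q}$
$\frac{1}{Y{\left(Z \right)} - 59279} = \frac{1}{\frac{-277 + 34}{-141 + 34} - 59279} = \frac{1}{\frac{1}{-107} \left(-243\right) - 59279} = \frac{1}{\left(- \frac{1}{107}\right) \left(-243\right) - 59279} = \frac{1}{\frac{243}{107} - 59279} = \frac{1}{- \frac{6342610}{107}} = - \frac{107}{6342610}$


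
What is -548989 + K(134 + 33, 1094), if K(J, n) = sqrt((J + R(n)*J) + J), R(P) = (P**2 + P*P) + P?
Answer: -548989 + 4*sqrt(24995391) ≈ -5.2899e+5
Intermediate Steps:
R(P) = P + 2*P**2 (R(P) = (P**2 + P**2) + P = 2*P**2 + P = P + 2*P**2)
K(J, n) = sqrt(2*J + J*n*(1 + 2*n)) (K(J, n) = sqrt((J + (n*(1 + 2*n))*J) + J) = sqrt((J + J*n*(1 + 2*n)) + J) = sqrt(2*J + J*n*(1 + 2*n)))
-548989 + K(134 + 33, 1094) = -548989 + sqrt((134 + 33)*(2 + 1094*(1 + 2*1094))) = -548989 + sqrt(167*(2 + 1094*(1 + 2188))) = -548989 + sqrt(167*(2 + 1094*2189)) = -548989 + sqrt(167*(2 + 2394766)) = -548989 + sqrt(167*2394768) = -548989 + sqrt(399926256) = -548989 + 4*sqrt(24995391)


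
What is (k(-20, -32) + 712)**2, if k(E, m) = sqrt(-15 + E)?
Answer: (712 + I*sqrt(35))**2 ≈ 5.0691e+5 + 8424.5*I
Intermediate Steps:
(k(-20, -32) + 712)**2 = (sqrt(-15 - 20) + 712)**2 = (sqrt(-35) + 712)**2 = (I*sqrt(35) + 712)**2 = (712 + I*sqrt(35))**2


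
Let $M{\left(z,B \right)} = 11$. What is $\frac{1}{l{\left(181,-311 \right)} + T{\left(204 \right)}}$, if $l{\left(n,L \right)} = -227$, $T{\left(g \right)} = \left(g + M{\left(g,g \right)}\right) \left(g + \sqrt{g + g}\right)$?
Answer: $\frac{43633}{1884978889} - \frac{430 \sqrt{102}}{1884978889} \approx 2.0844 \cdot 10^{-5}$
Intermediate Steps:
$T{\left(g \right)} = \left(11 + g\right) \left(g + \sqrt{2} \sqrt{g}\right)$ ($T{\left(g \right)} = \left(g + 11\right) \left(g + \sqrt{g + g}\right) = \left(11 + g\right) \left(g + \sqrt{2 g}\right) = \left(11 + g\right) \left(g + \sqrt{2} \sqrt{g}\right)$)
$\frac{1}{l{\left(181,-311 \right)} + T{\left(204 \right)}} = \frac{1}{-227 + \left(204^{2} + 11 \cdot 204 + \sqrt{2} \cdot 204^{\frac{3}{2}} + 11 \sqrt{2} \sqrt{204}\right)} = \frac{1}{-227 + \left(41616 + 2244 + \sqrt{2} \cdot 408 \sqrt{51} + 11 \sqrt{2} \cdot 2 \sqrt{51}\right)} = \frac{1}{-227 + \left(41616 + 2244 + 408 \sqrt{102} + 22 \sqrt{102}\right)} = \frac{1}{-227 + \left(43860 + 430 \sqrt{102}\right)} = \frac{1}{43633 + 430 \sqrt{102}}$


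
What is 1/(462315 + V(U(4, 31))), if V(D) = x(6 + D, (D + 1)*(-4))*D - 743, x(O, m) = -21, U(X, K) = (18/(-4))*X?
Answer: 1/461950 ≈ 2.1647e-6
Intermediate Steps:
U(X, K) = -9*X/2 (U(X, K) = (18*(-1/4))*X = -9*X/2)
V(D) = -743 - 21*D (V(D) = -21*D - 743 = -743 - 21*D)
1/(462315 + V(U(4, 31))) = 1/(462315 + (-743 - (-189)*4/2)) = 1/(462315 + (-743 - 21*(-18))) = 1/(462315 + (-743 + 378)) = 1/(462315 - 365) = 1/461950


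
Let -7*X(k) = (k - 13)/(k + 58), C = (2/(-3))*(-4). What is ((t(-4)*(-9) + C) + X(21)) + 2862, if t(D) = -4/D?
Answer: 4737527/1659 ≈ 2855.7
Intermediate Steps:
C = 8/3 (C = -1/3*2*(-4) = -2/3*(-4) = 8/3 ≈ 2.6667)
X(k) = -(-13 + k)/(7*(58 + k)) (X(k) = -(k - 13)/(7*(k + 58)) = -(-13 + k)/(7*(58 + k)))
((t(-4)*(-9) + C) + X(21)) + 2862 = ((-4/(-4)*(-9) + 8/3) + (13 - 1*21)/(7*(58 + 21))) + 2862 = ((-4*(-1/4)*(-9) + 8/3) + (1/7)*(13 - 21)/79) + 2862 = ((1*(-9) + 8/3) + (1/7)*(1/79)*(-8)) + 2862 = ((-9 + 8/3) - 8/553) + 2862 = (-19/3 - 8/553) + 2862 = -10531/1659 + 2862 = 4737527/1659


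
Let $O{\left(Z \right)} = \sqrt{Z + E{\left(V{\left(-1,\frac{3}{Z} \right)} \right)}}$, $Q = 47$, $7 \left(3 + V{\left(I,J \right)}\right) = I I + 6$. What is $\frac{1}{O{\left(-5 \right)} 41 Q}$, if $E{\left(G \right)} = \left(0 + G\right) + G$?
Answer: $- \frac{i}{5781} \approx - 0.00017298 i$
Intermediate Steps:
$V{\left(I,J \right)} = - \frac{15}{7} + \frac{I^{2}}{7}$ ($V{\left(I,J \right)} = -3 + \frac{I I + 6}{7} = -3 + \frac{I^{2} + 6}{7} = -3 + \frac{6 + I^{2}}{7} = -3 + \left(\frac{6}{7} + \frac{I^{2}}{7}\right) = - \frac{15}{7} + \frac{I^{2}}{7}$)
$E{\left(G \right)} = 2 G$ ($E{\left(G \right)} = G + G = 2 G$)
$O{\left(Z \right)} = \sqrt{-4 + Z}$ ($O{\left(Z \right)} = \sqrt{Z + 2 \left(- \frac{15}{7} + \frac{\left(-1\right)^{2}}{7}\right)} = \sqrt{Z + 2 \left(- \frac{15}{7} + \frac{1}{7} \cdot 1\right)} = \sqrt{Z + 2 \left(- \frac{15}{7} + \frac{1}{7}\right)} = \sqrt{Z + 2 \left(-2\right)} = \sqrt{Z - 4} = \sqrt{-4 + Z}$)
$\frac{1}{O{\left(-5 \right)} 41 Q} = \frac{1}{\sqrt{-4 - 5} \cdot 41 \cdot 47} = \frac{1}{\sqrt{-9} \cdot 41 \cdot 47} = \frac{1}{3 i 41 \cdot 47} = \frac{1}{123 i 47} = \frac{1}{5781 i} = - \frac{i}{5781}$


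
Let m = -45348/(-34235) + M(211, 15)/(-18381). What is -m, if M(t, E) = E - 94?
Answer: -836246153/629273535 ≈ -1.3289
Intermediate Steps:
M(t, E) = -94 + E
m = 836246153/629273535 (m = -45348/(-34235) + (-94 + 15)/(-18381) = -45348*(-1/34235) - 79*(-1/18381) = 45348/34235 + 79/18381 = 836246153/629273535 ≈ 1.3289)
-m = -1*836246153/629273535 = -836246153/629273535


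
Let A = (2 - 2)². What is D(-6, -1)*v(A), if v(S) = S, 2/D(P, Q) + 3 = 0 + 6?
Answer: 0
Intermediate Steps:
D(P, Q) = ⅔ (D(P, Q) = 2/(-3 + (0 + 6)) = 2/(-3 + 6) = 2/3 = 2*(⅓) = ⅔)
A = 0 (A = 0² = 0)
D(-6, -1)*v(A) = (⅔)*0 = 0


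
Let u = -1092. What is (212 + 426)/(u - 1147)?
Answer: -638/2239 ≈ -0.28495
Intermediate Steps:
(212 + 426)/(u - 1147) = (212 + 426)/(-1092 - 1147) = 638/(-2239) = -1/2239*638 = -638/2239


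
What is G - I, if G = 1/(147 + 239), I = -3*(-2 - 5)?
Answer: -8105/386 ≈ -20.997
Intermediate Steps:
I = 21 (I = -3*(-7) = 21)
G = 1/386 ≈ 0.0025907
G - I = 1/386 - 1*21 = 1/386 - 21 = -8105/386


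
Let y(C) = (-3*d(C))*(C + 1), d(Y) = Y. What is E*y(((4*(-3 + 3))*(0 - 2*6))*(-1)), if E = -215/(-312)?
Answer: 0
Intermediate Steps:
y(C) = -3*C*(1 + C) (y(C) = (-3*C)*(C + 1) = (-3*C)*(1 + C) = -3*C*(1 + C))
E = 215/312 (E = -215*(-1/312) = 215/312 ≈ 0.68910)
E*y(((4*(-3 + 3))*(0 - 2*6))*(-1)) = 215*(-3*((4*(-3 + 3))*(0 - 2*6))*(-1)*(1 + ((4*(-3 + 3))*(0 - 2*6))*(-1)))/312 = 215*(-3*((4*0)*(0 - 12))*(-1)*(1 + ((4*0)*(0 - 12))*(-1)))/312 = 215*(-3*(0*(-12))*(-1)*(1 + (0*(-12))*(-1)))/312 = 215*(-3*0*(-1)*(1 + 0*(-1)))/312 = 215*(-3*0*(1 + 0))/312 = 215*(-3*0*1)/312 = (215/312)*0 = 0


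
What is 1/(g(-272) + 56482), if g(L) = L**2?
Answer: 1/130466 ≈ 7.6648e-6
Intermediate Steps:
1/(g(-272) + 56482) = 1/((-272)**2 + 56482) = 1/(73984 + 56482) = 1/130466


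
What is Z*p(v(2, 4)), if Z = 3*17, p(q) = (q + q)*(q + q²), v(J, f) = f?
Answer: 8160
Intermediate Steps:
p(q) = 2*q*(q + q²) (p(q) = (2*q)*(q + q²) = 2*q*(q + q²))
Z = 51
Z*p(v(2, 4)) = 51*(2*4²*(1 + 4)) = 51*(2*16*5) = 51*160 = 8160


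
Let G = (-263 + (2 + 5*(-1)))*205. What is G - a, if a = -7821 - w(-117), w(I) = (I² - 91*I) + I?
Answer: -22490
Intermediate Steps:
w(I) = I² - 90*I
G = -54530 (G = (-263 + (2 - 5))*205 = (-263 - 3)*205 = -266*205 = -54530)
a = -32040 (a = -7821 - (-117)*(-90 - 117) = -7821 - (-117)*(-207) = -7821 - 1*24219 = -7821 - 24219 = -32040)
G - a = -54530 - 1*(-32040) = -54530 + 32040 = -22490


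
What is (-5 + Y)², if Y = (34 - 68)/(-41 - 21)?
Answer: 19044/961 ≈ 19.817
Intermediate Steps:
Y = 17/31 (Y = -34/(-62) = -34*(-1/62) = 17/31 ≈ 0.54839)
(-5 + Y)² = (-5 + 17/31)² = (-138/31)² = 19044/961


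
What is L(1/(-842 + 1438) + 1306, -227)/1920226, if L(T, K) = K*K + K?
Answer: 25651/960113 ≈ 0.026717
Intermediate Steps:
L(T, K) = K + K² (L(T, K) = K² + K = K + K²)
L(1/(-842 + 1438) + 1306, -227)/1920226 = -227*(1 - 227)/1920226 = -227*(-226)*(1/1920226) = 51302*(1/1920226) = 25651/960113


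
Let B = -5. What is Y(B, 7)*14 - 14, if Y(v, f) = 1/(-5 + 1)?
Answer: -35/2 ≈ -17.500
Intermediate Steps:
Y(v, f) = -1/4 (Y(v, f) = 1/(-4) = -1/4)
Y(B, 7)*14 - 14 = -1/4*14 - 14 = -7/2 - 14 = -35/2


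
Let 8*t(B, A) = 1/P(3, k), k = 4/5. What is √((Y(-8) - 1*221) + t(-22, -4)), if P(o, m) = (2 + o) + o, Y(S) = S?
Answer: I*√14655/8 ≈ 15.132*I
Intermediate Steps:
k = ⅘ (k = 4*(⅕) = ⅘ ≈ 0.80000)
P(o, m) = 2 + 2*o
t(B, A) = 1/64 (t(B, A) = 1/(8*(2 + 2*3)) = 1/(8*(2 + 6)) = (⅛)/8 = (⅛)*(⅛) = 1/64)
√((Y(-8) - 1*221) + t(-22, -4)) = √((-8 - 1*221) + 1/64) = √((-8 - 221) + 1/64) = √(-229 + 1/64) = √(-14655/64) = I*√14655/8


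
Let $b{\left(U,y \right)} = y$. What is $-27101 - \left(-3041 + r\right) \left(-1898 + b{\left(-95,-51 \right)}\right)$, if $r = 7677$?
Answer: $9008463$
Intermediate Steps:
$-27101 - \left(-3041 + r\right) \left(-1898 + b{\left(-95,-51 \right)}\right) = -27101 - \left(-3041 + 7677\right) \left(-1898 - 51\right) = -27101 - 4636 \left(-1949\right) = -27101 - -9035564 = -27101 + 9035564 = 9008463$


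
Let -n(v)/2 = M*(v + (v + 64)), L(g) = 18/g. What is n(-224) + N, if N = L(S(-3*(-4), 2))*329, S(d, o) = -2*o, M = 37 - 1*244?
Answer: -320913/2 ≈ -1.6046e+5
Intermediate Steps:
M = -207 (M = 37 - 244 = -207)
n(v) = 26496 + 828*v (n(v) = -(-414)*(v + (v + 64)) = -(-414)*(v + (64 + v)) = -(-414)*(64 + 2*v) = -2*(-13248 - 414*v) = 26496 + 828*v)
N = -2961/2 (N = (18/((-2*2)))*329 = (18/(-4))*329 = (18*(-1/4))*329 = -9/2*329 = -2961/2 ≈ -1480.5)
n(-224) + N = (26496 + 828*(-224)) - 2961/2 = (26496 - 185472) - 2961/2 = -158976 - 2961/2 = -320913/2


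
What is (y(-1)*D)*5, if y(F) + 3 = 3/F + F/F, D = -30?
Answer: 750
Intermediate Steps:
y(F) = -2 + 3/F (y(F) = -3 + (3/F + F/F) = -3 + (3/F + 1) = -3 + (1 + 3/F) = -2 + 3/F)
(y(-1)*D)*5 = ((-2 + 3/(-1))*(-30))*5 = ((-2 + 3*(-1))*(-30))*5 = ((-2 - 3)*(-30))*5 = -5*(-30)*5 = 150*5 = 750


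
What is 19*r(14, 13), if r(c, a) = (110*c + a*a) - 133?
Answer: 29944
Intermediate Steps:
r(c, a) = -133 + a² + 110*c (r(c, a) = (110*c + a²) - 133 = (a² + 110*c) - 133 = -133 + a² + 110*c)
19*r(14, 13) = 19*(-133 + 13² + 110*14) = 19*(-133 + 169 + 1540) = 19*1576 = 29944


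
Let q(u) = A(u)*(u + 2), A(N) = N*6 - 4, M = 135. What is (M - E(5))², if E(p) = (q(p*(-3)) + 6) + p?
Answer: 1205604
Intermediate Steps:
A(N) = -4 + 6*N (A(N) = 6*N - 4 = -4 + 6*N)
q(u) = (-4 + 6*u)*(2 + u) (q(u) = (-4 + 6*u)*(u + 2) = (-4 + 6*u)*(2 + u))
E(p) = 6 + p + 2*(-2 - 9*p)*(2 - 3*p) (E(p) = (2*(-2 + 3*(p*(-3)))*(2 + p*(-3)) + 6) + p = (2*(-2 + 3*(-3*p))*(2 - 3*p) + 6) + p = (2*(-2 - 9*p)*(2 - 3*p) + 6) + p = (6 + 2*(-2 - 9*p)*(2 - 3*p)) + p = 6 + p + 2*(-2 - 9*p)*(2 - 3*p))
(M - E(5))² = (135 - (-2 - 23*5 + 54*5²))² = (135 - (-2 - 115 + 54*25))² = (135 - (-2 - 115 + 1350))² = (135 - 1*1233)² = (135 - 1233)² = (-1098)² = 1205604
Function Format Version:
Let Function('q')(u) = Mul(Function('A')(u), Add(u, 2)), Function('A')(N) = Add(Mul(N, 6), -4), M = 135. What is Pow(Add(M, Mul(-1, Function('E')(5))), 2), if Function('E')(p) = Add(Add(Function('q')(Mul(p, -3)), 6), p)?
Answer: 1205604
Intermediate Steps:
Function('A')(N) = Add(-4, Mul(6, N)) (Function('A')(N) = Add(Mul(6, N), -4) = Add(-4, Mul(6, N)))
Function('q')(u) = Mul(Add(-4, Mul(6, u)), Add(2, u)) (Function('q')(u) = Mul(Add(-4, Mul(6, u)), Add(u, 2)) = Mul(Add(-4, Mul(6, u)), Add(2, u)))
Function('E')(p) = Add(6, p, Mul(2, Add(-2, Mul(-9, p)), Add(2, Mul(-3, p)))) (Function('E')(p) = Add(Add(Mul(2, Add(-2, Mul(3, Mul(p, -3))), Add(2, Mul(p, -3))), 6), p) = Add(Add(Mul(2, Add(-2, Mul(3, Mul(-3, p))), Add(2, Mul(-3, p))), 6), p) = Add(Add(Mul(2, Add(-2, Mul(-9, p)), Add(2, Mul(-3, p))), 6), p) = Add(Add(6, Mul(2, Add(-2, Mul(-9, p)), Add(2, Mul(-3, p)))), p) = Add(6, p, Mul(2, Add(-2, Mul(-9, p)), Add(2, Mul(-3, p)))))
Pow(Add(M, Mul(-1, Function('E')(5))), 2) = Pow(Add(135, Mul(-1, Add(-2, Mul(-23, 5), Mul(54, Pow(5, 2))))), 2) = Pow(Add(135, Mul(-1, Add(-2, -115, Mul(54, 25)))), 2) = Pow(Add(135, Mul(-1, Add(-2, -115, 1350))), 2) = Pow(Add(135, Mul(-1, 1233)), 2) = Pow(Add(135, -1233), 2) = Pow(-1098, 2) = 1205604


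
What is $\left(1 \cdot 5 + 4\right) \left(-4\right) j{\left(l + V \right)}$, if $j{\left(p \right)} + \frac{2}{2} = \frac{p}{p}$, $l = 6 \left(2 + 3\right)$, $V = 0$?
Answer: $0$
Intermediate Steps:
$l = 30$ ($l = 6 \cdot 5 = 30$)
$j{\left(p \right)} = 0$ ($j{\left(p \right)} = -1 + \frac{p}{p} = -1 + 1 = 0$)
$\left(1 \cdot 5 + 4\right) \left(-4\right) j{\left(l + V \right)} = \left(1 \cdot 5 + 4\right) \left(-4\right) 0 = \left(5 + 4\right) \left(-4\right) 0 = 9 \left(-4\right) 0 = \left(-36\right) 0 = 0$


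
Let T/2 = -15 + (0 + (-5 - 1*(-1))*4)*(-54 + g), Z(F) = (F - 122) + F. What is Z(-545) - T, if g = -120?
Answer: -6750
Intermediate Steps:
Z(F) = -122 + 2*F (Z(F) = (-122 + F) + F = -122 + 2*F)
T = 5538 (T = 2*(-15 + (0 + (-5 - 1*(-1))*4)*(-54 - 120)) = 2*(-15 + (0 + (-5 + 1)*4)*(-174)) = 2*(-15 + (0 - 4*4)*(-174)) = 2*(-15 + (0 - 16)*(-174)) = 2*(-15 - 16*(-174)) = 2*(-15 + 2784) = 2*2769 = 5538)
Z(-545) - T = (-122 + 2*(-545)) - 1*5538 = (-122 - 1090) - 5538 = -1212 - 5538 = -6750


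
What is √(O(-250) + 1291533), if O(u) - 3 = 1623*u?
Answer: √885786 ≈ 941.16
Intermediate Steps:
O(u) = 3 + 1623*u
√(O(-250) + 1291533) = √((3 + 1623*(-250)) + 1291533) = √((3 - 405750) + 1291533) = √(-405747 + 1291533) = √885786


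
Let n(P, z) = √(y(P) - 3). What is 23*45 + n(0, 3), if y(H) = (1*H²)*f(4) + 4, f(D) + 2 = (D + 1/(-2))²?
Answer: 1036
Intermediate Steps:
f(D) = -2 + (-½ + D)² (f(D) = -2 + (D + 1/(-2))² = -2 + (D + 1*(-½))² = -2 + (D - ½)² = -2 + (-½ + D)²)
y(H) = 4 + 41*H²/4 (y(H) = (1*H²)*(-7/4 + 4² - 1*4) + 4 = H²*(-7/4 + 16 - 4) + 4 = H²*(41/4) + 4 = 41*H²/4 + 4 = 4 + 41*H²/4)
n(P, z) = √(1 + 41*P²/4) (n(P, z) = √((4 + 41*P²/4) - 3) = √(1 + 41*P²/4))
23*45 + n(0, 3) = 23*45 + √(4 + 41*0²)/2 = 1035 + √(4 + 41*0)/2 = 1035 + √(4 + 0)/2 = 1035 + √4/2 = 1035 + (½)*2 = 1035 + 1 = 1036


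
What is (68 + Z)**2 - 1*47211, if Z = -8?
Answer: -43611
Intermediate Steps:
(68 + Z)**2 - 1*47211 = (68 - 8)**2 - 1*47211 = 60**2 - 47211 = 3600 - 47211 = -43611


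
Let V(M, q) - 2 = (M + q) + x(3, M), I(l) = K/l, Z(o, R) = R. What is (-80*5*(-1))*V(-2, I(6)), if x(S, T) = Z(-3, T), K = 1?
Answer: -2200/3 ≈ -733.33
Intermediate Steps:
x(S, T) = T
I(l) = 1/l
V(M, q) = 2 + q + 2*M (V(M, q) = 2 + ((M + q) + M) = 2 + (q + 2*M) = 2 + q + 2*M)
(-80*5*(-1))*V(-2, I(6)) = (-80*5*(-1))*(2 + 1/6 + 2*(-2)) = (-(-400))*(2 + 1/6 - 4) = -80*(-5)*(-11/6) = 400*(-11/6) = -2200/3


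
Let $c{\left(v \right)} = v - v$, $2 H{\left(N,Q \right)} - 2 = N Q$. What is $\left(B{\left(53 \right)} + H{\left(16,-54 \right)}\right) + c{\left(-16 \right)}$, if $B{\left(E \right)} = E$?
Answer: $-378$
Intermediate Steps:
$H{\left(N,Q \right)} = 1 + \frac{N Q}{2}$
$c{\left(v \right)} = 0$
$\left(B{\left(53 \right)} + H{\left(16,-54 \right)}\right) + c{\left(-16 \right)} = \left(53 + \left(1 + \frac{1}{2} \cdot 16 \left(-54\right)\right)\right) + 0 = \left(53 + \left(1 - 432\right)\right) + 0 = \left(53 - 431\right) + 0 = -378 + 0 = -378$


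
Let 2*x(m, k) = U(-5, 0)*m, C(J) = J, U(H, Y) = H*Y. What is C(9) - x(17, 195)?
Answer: 9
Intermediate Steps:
x(m, k) = 0 (x(m, k) = ((-5*0)*m)/2 = (0*m)/2 = (½)*0 = 0)
C(9) - x(17, 195) = 9 - 1*0 = 9 + 0 = 9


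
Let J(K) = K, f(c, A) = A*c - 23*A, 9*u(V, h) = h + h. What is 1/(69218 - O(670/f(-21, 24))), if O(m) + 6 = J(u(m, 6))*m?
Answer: 396/27413039 ≈ 1.4446e-5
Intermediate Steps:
u(V, h) = 2*h/9 (u(V, h) = (h + h)/9 = (2*h)/9 = 2*h/9)
f(c, A) = -23*A + A*c
O(m) = -6 + 4*m/3 (O(m) = -6 + ((2/9)*6)*m = -6 + 4*m/3)
1/(69218 - O(670/f(-21, 24))) = 1/(69218 - (-6 + 4*(670/((24*(-23 - 21))))/3)) = 1/(69218 - (-6 + 4*(670/((24*(-44))))/3)) = 1/(69218 - (-6 + 4*(670/(-1056))/3)) = 1/(69218 - (-6 + 4*(670*(-1/1056))/3)) = 1/(69218 - (-6 + (4/3)*(-335/528))) = 1/(69218 - (-6 - 335/396)) = 1/(69218 - 1*(-2711/396)) = 1/(69218 + 2711/396) = 1/(27413039/396) = 396/27413039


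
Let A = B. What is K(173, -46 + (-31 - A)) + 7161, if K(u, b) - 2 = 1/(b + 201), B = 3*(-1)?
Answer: 909702/127 ≈ 7163.0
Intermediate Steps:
B = -3
A = -3
K(u, b) = 2 + 1/(201 + b) (K(u, b) = 2 + 1/(b + 201) = 2 + 1/(201 + b))
K(173, -46 + (-31 - A)) + 7161 = (403 + 2*(-46 + (-31 - 1*(-3))))/(201 + (-46 + (-31 - 1*(-3)))) + 7161 = (403 + 2*(-46 + (-31 + 3)))/(201 + (-46 + (-31 + 3))) + 7161 = (403 + 2*(-46 - 28))/(201 + (-46 - 28)) + 7161 = (403 + 2*(-74))/(201 - 74) + 7161 = (403 - 148)/127 + 7161 = (1/127)*255 + 7161 = 255/127 + 7161 = 909702/127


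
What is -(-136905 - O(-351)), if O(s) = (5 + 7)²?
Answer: 137049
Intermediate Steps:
O(s) = 144 (O(s) = 12² = 144)
-(-136905 - O(-351)) = -(-136905 - 1*144) = -(-136905 - 144) = -1*(-137049) = 137049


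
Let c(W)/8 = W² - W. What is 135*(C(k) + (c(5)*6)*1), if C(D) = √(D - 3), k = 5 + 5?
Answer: 129600 + 135*√7 ≈ 1.2996e+5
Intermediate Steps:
k = 10
c(W) = -8*W + 8*W² (c(W) = 8*(W² - W) = -8*W + 8*W²)
C(D) = √(-3 + D)
135*(C(k) + (c(5)*6)*1) = 135*(√(-3 + 10) + ((8*5*(-1 + 5))*6)*1) = 135*(√7 + ((8*5*4)*6)*1) = 135*(√7 + (160*6)*1) = 135*(√7 + 960*1) = 135*(√7 + 960) = 135*(960 + √7) = 129600 + 135*√7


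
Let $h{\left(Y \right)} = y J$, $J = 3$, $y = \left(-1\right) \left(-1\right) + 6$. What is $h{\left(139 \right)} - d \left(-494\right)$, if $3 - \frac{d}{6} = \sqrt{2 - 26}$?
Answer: $8913 - 5928 i \sqrt{6} \approx 8913.0 - 14521.0 i$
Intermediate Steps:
$d = 18 - 12 i \sqrt{6}$ ($d = 18 - 6 \sqrt{2 - 26} = 18 - 6 \sqrt{-24} = 18 - 6 \cdot 2 i \sqrt{6} = 18 - 12 i \sqrt{6} \approx 18.0 - 29.394 i$)
$y = 7$ ($y = 1 + 6 = 7$)
$h{\left(Y \right)} = 21$ ($h{\left(Y \right)} = 7 \cdot 3 = 21$)
$h{\left(139 \right)} - d \left(-494\right) = 21 - \left(18 - 12 i \sqrt{6}\right) \left(-494\right) = 21 - \left(-8892 + 5928 i \sqrt{6}\right) = 21 + \left(8892 - 5928 i \sqrt{6}\right) = 8913 - 5928 i \sqrt{6}$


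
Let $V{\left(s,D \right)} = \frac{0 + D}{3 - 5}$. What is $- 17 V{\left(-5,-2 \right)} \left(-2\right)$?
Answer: $34$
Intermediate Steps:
$V{\left(s,D \right)} = - \frac{D}{2}$ ($V{\left(s,D \right)} = \frac{D}{-2} = D \left(- \frac{1}{2}\right) = - \frac{D}{2}$)
$- 17 V{\left(-5,-2 \right)} \left(-2\right) = - 17 \left(\left(- \frac{1}{2}\right) \left(-2\right)\right) \left(-2\right) = \left(-17\right) 1 \left(-2\right) = \left(-17\right) \left(-2\right) = 34$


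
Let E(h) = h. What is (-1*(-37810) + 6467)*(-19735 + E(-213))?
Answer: -883237596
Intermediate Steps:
(-1*(-37810) + 6467)*(-19735 + E(-213)) = (-1*(-37810) + 6467)*(-19735 - 213) = (37810 + 6467)*(-19948) = 44277*(-19948) = -883237596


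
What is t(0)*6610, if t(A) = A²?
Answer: 0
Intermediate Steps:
t(0)*6610 = 0²*6610 = 0*6610 = 0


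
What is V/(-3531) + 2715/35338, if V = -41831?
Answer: 1487810543/124778478 ≈ 11.924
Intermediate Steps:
V/(-3531) + 2715/35338 = -41831/(-3531) + 2715/35338 = -41831*(-1/3531) + 2715*(1/35338) = 41831/3531 + 2715/35338 = 1487810543/124778478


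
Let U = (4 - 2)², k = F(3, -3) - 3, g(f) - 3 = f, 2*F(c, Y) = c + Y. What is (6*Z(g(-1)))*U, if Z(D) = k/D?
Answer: -36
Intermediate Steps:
F(c, Y) = Y/2 + c/2 (F(c, Y) = (c + Y)/2 = (Y + c)/2 = Y/2 + c/2)
g(f) = 3 + f
k = -3 (k = ((½)*(-3) + (½)*3) - 3 = (-3/2 + 3/2) - 3 = 0 - 3 = -3)
U = 4 (U = 2² = 4)
Z(D) = -3/D
(6*Z(g(-1)))*U = (6*(-3/(3 - 1)))*4 = (6*(-3/2))*4 = -9*4 = -36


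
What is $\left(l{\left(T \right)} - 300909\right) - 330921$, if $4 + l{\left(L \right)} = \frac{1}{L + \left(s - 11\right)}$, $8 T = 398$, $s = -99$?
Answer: $- \frac{152271998}{241} \approx -6.3183 \cdot 10^{5}$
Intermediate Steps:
$T = \frac{199}{4}$ ($T = \frac{1}{8} \cdot 398 = \frac{199}{4} \approx 49.75$)
$l{\left(L \right)} = -4 + \frac{1}{-110 + L}$ ($l{\left(L \right)} = -4 + \frac{1}{L - 110} = -4 + \frac{1}{-110 + L}$)
$\left(l{\left(T \right)} - 300909\right) - 330921 = \left(\frac{441 - 199}{-110 + \frac{199}{4}} - 300909\right) - 330921 = \left(\frac{441 - 199}{- \frac{241}{4}} - 300909\right) - 330921 = \left(\left(- \frac{4}{241}\right) 242 - 300909\right) - 330921 = \left(- \frac{968}{241} - 300909\right) - 330921 = - \frac{72520037}{241} - 330921 = - \frac{152271998}{241}$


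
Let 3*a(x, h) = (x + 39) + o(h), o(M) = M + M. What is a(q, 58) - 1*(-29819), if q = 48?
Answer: 89660/3 ≈ 29887.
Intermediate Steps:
o(M) = 2*M
a(x, h) = 13 + x/3 + 2*h/3 (a(x, h) = ((x + 39) + 2*h)/3 = ((39 + x) + 2*h)/3 = (39 + x + 2*h)/3 = 13 + x/3 + 2*h/3)
a(q, 58) - 1*(-29819) = (13 + (1/3)*48 + (2/3)*58) - 1*(-29819) = (13 + 16 + 116/3) + 29819 = 203/3 + 29819 = 89660/3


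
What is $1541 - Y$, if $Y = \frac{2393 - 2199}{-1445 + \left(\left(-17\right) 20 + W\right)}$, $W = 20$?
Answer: $\frac{2720059}{1765} \approx 1541.1$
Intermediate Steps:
$Y = - \frac{194}{1765}$ ($Y = \frac{2393 - 2199}{-1445 + \left(\left(-17\right) 20 + 20\right)} = \frac{194}{-1445 + \left(-340 + 20\right)} = \frac{194}{-1445 - 320} = \frac{194}{-1765} = 194 \left(- \frac{1}{1765}\right) = - \frac{194}{1765} \approx -0.10992$)
$1541 - Y = 1541 - - \frac{194}{1765} = 1541 + \frac{194}{1765} = \frac{2720059}{1765}$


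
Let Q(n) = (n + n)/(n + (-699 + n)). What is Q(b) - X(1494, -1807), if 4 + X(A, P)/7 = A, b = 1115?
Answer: -15966100/1531 ≈ -10429.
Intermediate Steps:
X(A, P) = -28 + 7*A
Q(n) = 2*n/(-699 + 2*n) (Q(n) = (2*n)/(-699 + 2*n) = 2*n/(-699 + 2*n))
Q(b) - X(1494, -1807) = 2*1115/(-699 + 2*1115) - (-28 + 7*1494) = 2*1115/(-699 + 2230) - (-28 + 10458) = 2*1115/1531 - 1*10430 = 2*1115*(1/1531) - 10430 = 2230/1531 - 10430 = -15966100/1531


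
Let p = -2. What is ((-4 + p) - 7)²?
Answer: 169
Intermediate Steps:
((-4 + p) - 7)² = ((-4 - 2) - 7)² = (-6 - 7)² = (-13)² = 169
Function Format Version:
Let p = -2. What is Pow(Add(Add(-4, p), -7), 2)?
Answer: 169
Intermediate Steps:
Pow(Add(Add(-4, p), -7), 2) = Pow(Add(Add(-4, -2), -7), 2) = Pow(Add(-6, -7), 2) = Pow(-13, 2) = 169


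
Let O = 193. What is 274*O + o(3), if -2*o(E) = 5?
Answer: 105759/2 ≈ 52880.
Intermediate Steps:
o(E) = -5/2 (o(E) = -½*5 = -5/2)
274*O + o(3) = 274*193 - 5/2 = 52882 - 5/2 = 105759/2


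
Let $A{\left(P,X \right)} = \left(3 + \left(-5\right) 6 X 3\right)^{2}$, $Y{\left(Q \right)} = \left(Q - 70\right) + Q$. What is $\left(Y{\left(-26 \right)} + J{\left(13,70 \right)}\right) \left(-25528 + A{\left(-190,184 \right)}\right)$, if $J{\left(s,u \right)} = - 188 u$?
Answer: $-3640712032322$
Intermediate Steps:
$Y{\left(Q \right)} = -70 + 2 Q$ ($Y{\left(Q \right)} = \left(-70 + Q\right) + Q = -70 + 2 Q$)
$A{\left(P,X \right)} = \left(3 - 90 X\right)^{2}$ ($A{\left(P,X \right)} = \left(3 + - 30 X 3\right)^{2} = \left(3 - 90 X\right)^{2}$)
$\left(Y{\left(-26 \right)} + J{\left(13,70 \right)}\right) \left(-25528 + A{\left(-190,184 \right)}\right) = \left(\left(-70 + 2 \left(-26\right)\right) - 13160\right) \left(-25528 + 9 \left(-1 + 30 \cdot 184\right)^{2}\right) = \left(\left(-70 - 52\right) - 13160\right) \left(-25528 + 9 \left(-1 + 5520\right)^{2}\right) = \left(-122 - 13160\right) \left(-25528 + 9 \cdot 5519^{2}\right) = - 13282 \left(-25528 + 9 \cdot 30459361\right) = - 13282 \left(-25528 + 274134249\right) = \left(-13282\right) 274108721 = -3640712032322$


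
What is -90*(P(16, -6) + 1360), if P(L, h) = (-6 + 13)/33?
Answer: -1346610/11 ≈ -1.2242e+5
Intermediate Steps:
P(L, h) = 7/33 (P(L, h) = 7*(1/33) = 7/33)
-90*(P(16, -6) + 1360) = -90*(7/33 + 1360) = -90*44887/33 = -1346610/11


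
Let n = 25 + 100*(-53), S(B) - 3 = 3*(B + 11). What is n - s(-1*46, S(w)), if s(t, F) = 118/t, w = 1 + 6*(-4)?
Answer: -121266/23 ≈ -5272.4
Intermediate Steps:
w = -23 (w = 1 - 24 = -23)
S(B) = 36 + 3*B (S(B) = 3 + 3*(B + 11) = 3 + 3*(11 + B) = 3 + (33 + 3*B) = 36 + 3*B)
n = -5275 (n = 25 - 5300 = -5275)
n - s(-1*46, S(w)) = -5275 - 118/((-1*46)) = -5275 - 118/(-46) = -5275 - 118*(-1)/46 = -5275 - 1*(-59/23) = -5275 + 59/23 = -121266/23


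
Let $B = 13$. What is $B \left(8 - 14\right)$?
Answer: $-78$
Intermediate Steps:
$B \left(8 - 14\right) = 13 \left(8 - 14\right) = 13 \left(-6\right) = -78$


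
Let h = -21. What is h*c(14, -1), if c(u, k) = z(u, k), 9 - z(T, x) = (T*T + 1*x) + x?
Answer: 3885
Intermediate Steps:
z(T, x) = 9 - T**2 - 2*x (z(T, x) = 9 - ((T*T + 1*x) + x) = 9 - ((T**2 + x) + x) = 9 - ((x + T**2) + x) = 9 - (T**2 + 2*x) = 9 + (-T**2 - 2*x) = 9 - T**2 - 2*x)
c(u, k) = 9 - u**2 - 2*k
h*c(14, -1) = -21*(9 - 1*14**2 - 2*(-1)) = -21*(9 - 1*196 + 2) = -21*(9 - 196 + 2) = -21*(-185) = 3885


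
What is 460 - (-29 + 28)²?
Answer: 459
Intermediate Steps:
460 - (-29 + 28)² = 460 - 1*(-1)² = 460 - 1*1 = 460 - 1 = 459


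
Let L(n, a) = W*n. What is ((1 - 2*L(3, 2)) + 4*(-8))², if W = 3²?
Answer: 7225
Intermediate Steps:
W = 9
L(n, a) = 9*n
((1 - 2*L(3, 2)) + 4*(-8))² = ((1 - 18*3) + 4*(-8))² = ((1 - 2*27) - 32)² = ((1 - 54) - 32)² = (-53 - 32)² = (-85)² = 7225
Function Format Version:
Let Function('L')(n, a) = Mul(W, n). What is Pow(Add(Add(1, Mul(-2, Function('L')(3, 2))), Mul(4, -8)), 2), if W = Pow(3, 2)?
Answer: 7225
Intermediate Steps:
W = 9
Function('L')(n, a) = Mul(9, n)
Pow(Add(Add(1, Mul(-2, Function('L')(3, 2))), Mul(4, -8)), 2) = Pow(Add(Add(1, Mul(-2, Mul(9, 3))), Mul(4, -8)), 2) = Pow(Add(Add(1, Mul(-2, 27)), -32), 2) = Pow(Add(Add(1, -54), -32), 2) = Pow(Add(-53, -32), 2) = Pow(-85, 2) = 7225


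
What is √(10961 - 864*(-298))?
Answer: √268433 ≈ 518.11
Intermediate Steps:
√(10961 - 864*(-298)) = √(10961 + 257472) = √268433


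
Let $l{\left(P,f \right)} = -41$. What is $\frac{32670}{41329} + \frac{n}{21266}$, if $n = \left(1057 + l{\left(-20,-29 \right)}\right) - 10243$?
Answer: $\frac{313417537}{878902514} \approx 0.3566$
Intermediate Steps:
$n = -9227$ ($n = \left(1057 - 41\right) - 10243 = 1016 - 10243 = -9227$)
$\frac{32670}{41329} + \frac{n}{21266} = \frac{32670}{41329} - \frac{9227}{21266} = \frac{313417537}{878902514}$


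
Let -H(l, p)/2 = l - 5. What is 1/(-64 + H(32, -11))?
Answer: -1/118 ≈ -0.0084746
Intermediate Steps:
H(l, p) = 10 - 2*l (H(l, p) = -2*(l - 5) = -2*(-5 + l) = 10 - 2*l)
1/(-64 + H(32, -11)) = 1/(-64 + (10 - 2*32)) = 1/(-64 + (10 - 64)) = 1/(-64 - 54) = 1/(-118) = -1/118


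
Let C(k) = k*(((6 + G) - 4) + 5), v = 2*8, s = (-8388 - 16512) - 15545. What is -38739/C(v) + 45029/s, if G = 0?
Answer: -1571842103/4529840 ≈ -347.00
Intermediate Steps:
s = -40445 (s = -24900 - 15545 = -40445)
v = 16
C(k) = 7*k (C(k) = k*(((6 + 0) - 4) + 5) = k*((6 - 4) + 5) = k*(2 + 5) = k*7 = 7*k)
-38739/C(v) + 45029/s = -38739/(7*16) + 45029/(-40445) = -38739/112 + 45029*(-1/40445) = -38739*1/112 - 45029/40445 = -38739/112 - 45029/40445 = -1571842103/4529840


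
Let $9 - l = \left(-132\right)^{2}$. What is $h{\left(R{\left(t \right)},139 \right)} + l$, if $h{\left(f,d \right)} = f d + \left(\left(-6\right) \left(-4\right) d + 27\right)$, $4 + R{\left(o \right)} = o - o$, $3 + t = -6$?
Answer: $-14608$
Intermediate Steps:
$t = -9$ ($t = -3 - 6 = -9$)
$l = -17415$ ($l = 9 - \left(-132\right)^{2} = 9 - 17424 = -17415$)
$R{\left(o \right)} = -4$ ($R{\left(o \right)} = -4 + \left(o - o\right) = -4 + 0 = -4$)
$h{\left(f,d \right)} = 27 + 24 d + d f$ ($h{\left(f,d \right)} = d f + \left(24 d + 27\right) = d f + \left(27 + 24 d\right) = 27 + 24 d + d f$)
$h{\left(R{\left(t \right)},139 \right)} + l = \left(27 + 24 \cdot 139 + 139 \left(-4\right)\right) - 17415 = \left(27 + 3336 - 556\right) - 17415 = 2807 - 17415 = -14608$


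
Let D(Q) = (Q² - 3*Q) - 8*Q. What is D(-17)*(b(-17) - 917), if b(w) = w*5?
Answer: -476952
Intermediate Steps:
b(w) = 5*w
D(Q) = Q² - 11*Q
D(-17)*(b(-17) - 917) = (-17*(-11 - 17))*(5*(-17) - 917) = (-17*(-28))*(-85 - 917) = 476*(-1002) = -476952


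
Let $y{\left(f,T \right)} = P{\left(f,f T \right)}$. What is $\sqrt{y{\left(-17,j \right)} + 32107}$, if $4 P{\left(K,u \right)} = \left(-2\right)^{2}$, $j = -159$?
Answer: $2 \sqrt{8027} \approx 179.19$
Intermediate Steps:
$P{\left(K,u \right)} = 1$ ($P{\left(K,u \right)} = \frac{\left(-2\right)^{2}}{4} = \frac{1}{4} \cdot 4 = 1$)
$y{\left(f,T \right)} = 1$
$\sqrt{y{\left(-17,j \right)} + 32107} = \sqrt{1 + 32107} = \sqrt{32108} = 2 \sqrt{8027}$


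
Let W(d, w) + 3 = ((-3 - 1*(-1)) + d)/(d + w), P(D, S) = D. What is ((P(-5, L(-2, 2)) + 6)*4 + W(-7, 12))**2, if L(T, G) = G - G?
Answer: 16/25 ≈ 0.64000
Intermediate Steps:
L(T, G) = 0
W(d, w) = -3 + (-2 + d)/(d + w) (W(d, w) = -3 + ((-3 - 1*(-1)) + d)/(d + w) = -3 + ((-3 + 1) + d)/(d + w) = -3 + (-2 + d)/(d + w))
((P(-5, L(-2, 2)) + 6)*4 + W(-7, 12))**2 = ((-5 + 6)*4 + (-2 - 3*12 - 2*(-7))/(-7 + 12))**2 = (1*4 + (-2 - 36 + 14)/5)**2 = (4 + (1/5)*(-24))**2 = (4 - 24/5)**2 = (-4/5)**2 = 16/25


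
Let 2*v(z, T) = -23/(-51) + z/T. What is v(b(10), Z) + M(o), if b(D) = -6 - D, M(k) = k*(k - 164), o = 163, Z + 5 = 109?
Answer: -215941/1326 ≈ -162.85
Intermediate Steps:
Z = 104 (Z = -5 + 109 = 104)
M(k) = k*(-164 + k)
v(z, T) = 23/102 + z/(2*T) (v(z, T) = (-23/(-51) + z/T)/2 = (-23*(-1/51) + z/T)/2 = (23/51 + z/T)/2 = 23/102 + z/(2*T))
v(b(10), Z) + M(o) = (23/102 + (1/2)*(-6 - 1*10)/104) + 163*(-164 + 163) = (23/102 + (1/2)*(-6 - 10)*(1/104)) + 163*(-1) = (23/102 + (1/2)*(-16)*(1/104)) - 163 = (23/102 - 1/13) - 163 = 197/1326 - 163 = -215941/1326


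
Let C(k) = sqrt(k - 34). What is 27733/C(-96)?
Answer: -27733*I*sqrt(130)/130 ≈ -2432.3*I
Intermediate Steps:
C(k) = sqrt(-34 + k)
27733/C(-96) = 27733/(sqrt(-34 - 96)) = 27733/(sqrt(-130)) = 27733/((I*sqrt(130))) = 27733*(-I*sqrt(130)/130) = -27733*I*sqrt(130)/130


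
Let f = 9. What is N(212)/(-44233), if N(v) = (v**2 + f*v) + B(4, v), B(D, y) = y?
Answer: -47064/44233 ≈ -1.0640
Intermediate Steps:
N(v) = v**2 + 10*v (N(v) = (v**2 + 9*v) + v = v**2 + 10*v)
N(212)/(-44233) = (212*(10 + 212))/(-44233) = (212*222)*(-1/44233) = 47064*(-1/44233) = -47064/44233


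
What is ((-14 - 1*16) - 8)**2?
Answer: 1444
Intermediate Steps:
((-14 - 1*16) - 8)**2 = ((-14 - 16) - 8)**2 = (-30 - 8)**2 = (-38)**2 = 1444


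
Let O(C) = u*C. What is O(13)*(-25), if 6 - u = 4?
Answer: -650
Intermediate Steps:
u = 2 (u = 6 - 1*4 = 6 - 4 = 2)
O(C) = 2*C
O(13)*(-25) = (2*13)*(-25) = 26*(-25) = -650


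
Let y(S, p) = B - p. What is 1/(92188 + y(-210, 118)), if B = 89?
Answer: 1/92159 ≈ 1.0851e-5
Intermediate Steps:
y(S, p) = 89 - p
1/(92188 + y(-210, 118)) = 1/(92188 + (89 - 1*118)) = 1/(92188 + (89 - 118)) = 1/(92188 - 29) = 1/92159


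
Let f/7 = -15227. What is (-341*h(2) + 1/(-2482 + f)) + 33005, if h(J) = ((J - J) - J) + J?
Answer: 3599888354/109071 ≈ 33005.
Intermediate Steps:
f = -106589 (f = 7*(-15227) = -106589)
h(J) = 0 (h(J) = (0 - J) + J = -J + J = 0)
(-341*h(2) + 1/(-2482 + f)) + 33005 = (-341*0 + 1/(-2482 - 106589)) + 33005 = (0 + 1/(-109071)) + 33005 = (0 - 1/109071) + 33005 = -1/109071 + 33005 = 3599888354/109071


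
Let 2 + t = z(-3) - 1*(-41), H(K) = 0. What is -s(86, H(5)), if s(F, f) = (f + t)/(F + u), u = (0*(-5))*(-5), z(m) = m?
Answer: -18/43 ≈ -0.41860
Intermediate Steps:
t = 36 (t = -2 + (-3 - 1*(-41)) = -2 + (-3 + 41) = -2 + 38 = 36)
u = 0 (u = 0*(-5) = 0)
s(F, f) = (36 + f)/F (s(F, f) = (f + 36)/(F + 0) = (36 + f)/F)
-s(86, H(5)) = -(36 + 0)/86 = -36/86 = -1*18/43 = -18/43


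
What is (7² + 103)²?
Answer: 23104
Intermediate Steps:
(7² + 103)² = (49 + 103)² = 152² = 23104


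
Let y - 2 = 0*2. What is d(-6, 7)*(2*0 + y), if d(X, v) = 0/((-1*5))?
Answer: 0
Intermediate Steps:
d(X, v) = 0 (d(X, v) = 0/(-5) = 0*(-⅕) = 0)
y = 2 (y = 2 + 0*2 = 2 + 0 = 2)
d(-6, 7)*(2*0 + y) = 0*(2*0 + 2) = 0*(0 + 2) = 0*2 = 0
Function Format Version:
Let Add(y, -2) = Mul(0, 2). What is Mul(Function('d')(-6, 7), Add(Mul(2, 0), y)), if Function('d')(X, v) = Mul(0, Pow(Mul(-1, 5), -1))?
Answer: 0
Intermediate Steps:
Function('d')(X, v) = 0 (Function('d')(X, v) = Mul(0, Pow(-5, -1)) = Mul(0, Rational(-1, 5)) = 0)
y = 2 (y = Add(2, Mul(0, 2)) = Add(2, 0) = 2)
Mul(Function('d')(-6, 7), Add(Mul(2, 0), y)) = Mul(0, Add(Mul(2, 0), 2)) = Mul(0, Add(0, 2)) = Mul(0, 2) = 0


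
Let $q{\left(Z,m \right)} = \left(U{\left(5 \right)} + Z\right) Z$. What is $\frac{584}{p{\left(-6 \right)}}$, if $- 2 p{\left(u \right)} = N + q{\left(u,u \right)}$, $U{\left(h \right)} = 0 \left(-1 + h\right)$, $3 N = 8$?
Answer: $- \frac{876}{29} \approx -30.207$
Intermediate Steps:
$N = \frac{8}{3}$ ($N = \frac{1}{3} \cdot 8 = \frac{8}{3} \approx 2.6667$)
$U{\left(h \right)} = 0$
$q{\left(Z,m \right)} = Z^{2}$ ($q{\left(Z,m \right)} = \left(0 + Z\right) Z = Z Z = Z^{2}$)
$p{\left(u \right)} = - \frac{4}{3} - \frac{u^{2}}{2}$ ($p{\left(u \right)} = - \frac{\frac{8}{3} + u^{2}}{2} = - \frac{4}{3} - \frac{u^{2}}{2}$)
$\frac{584}{p{\left(-6 \right)}} = \frac{584}{- \frac{4}{3} - \frac{\left(-6\right)^{2}}{2}} = \frac{584}{- \frac{4}{3} - 18} = \frac{584}{- \frac{58}{3}} = 584 \left(- \frac{3}{58}\right) = - \frac{876}{29}$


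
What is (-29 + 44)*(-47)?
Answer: -705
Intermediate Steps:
(-29 + 44)*(-47) = 15*(-47) = -705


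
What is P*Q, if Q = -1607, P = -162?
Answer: 260334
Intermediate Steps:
P*Q = -162*(-1607) = 260334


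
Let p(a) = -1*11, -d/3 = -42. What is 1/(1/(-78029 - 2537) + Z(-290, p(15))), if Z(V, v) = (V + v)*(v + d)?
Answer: -80566/2788792091 ≈ -2.8889e-5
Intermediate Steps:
d = 126 (d = -3*(-42) = 126)
p(a) = -11
Z(V, v) = (126 + v)*(V + v) (Z(V, v) = (V + v)*(v + 126) = (V + v)*(126 + v) = (126 + v)*(V + v))
1/(1/(-78029 - 2537) + Z(-290, p(15))) = 1/(1/(-78029 - 2537) + ((-11)**2 + 126*(-290) + 126*(-11) - 290*(-11))) = 1/(1/(-80566) + (121 - 36540 - 1386 + 3190)) = 1/(-1/80566 - 34615) = 1/(-2788792091/80566) = -80566/2788792091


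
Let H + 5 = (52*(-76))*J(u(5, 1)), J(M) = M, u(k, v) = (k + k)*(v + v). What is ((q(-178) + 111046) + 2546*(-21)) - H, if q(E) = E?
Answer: 136447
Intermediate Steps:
u(k, v) = 4*k*v (u(k, v) = (2*k)*(2*v) = 4*k*v)
H = -79045 (H = -5 + (52*(-76))*(4*5*1) = -5 - 3952*20 = -5 - 79040 = -79045)
((q(-178) + 111046) + 2546*(-21)) - H = ((-178 + 111046) + 2546*(-21)) - 1*(-79045) = (110868 - 53466) + 79045 = 57402 + 79045 = 136447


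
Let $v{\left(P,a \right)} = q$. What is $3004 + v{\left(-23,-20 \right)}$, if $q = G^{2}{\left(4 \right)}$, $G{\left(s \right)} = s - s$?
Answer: $3004$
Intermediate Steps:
$G{\left(s \right)} = 0$
$q = 0$ ($q = 0^{2} = 0$)
$v{\left(P,a \right)} = 0$
$3004 + v{\left(-23,-20 \right)} = 3004 + 0 = 3004$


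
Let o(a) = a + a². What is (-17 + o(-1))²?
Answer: 289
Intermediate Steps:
(-17 + o(-1))² = (-17 - (1 - 1))² = (-17 - 1*0)² = (-17 + 0)² = (-17)² = 289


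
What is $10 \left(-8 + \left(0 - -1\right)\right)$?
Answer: $-70$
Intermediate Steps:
$10 \left(-8 + \left(0 - -1\right)\right) = 10 \left(-8 + \left(0 + 1\right)\right) = 10 \left(-8 + 1\right) = 10 \left(-7\right) = -70$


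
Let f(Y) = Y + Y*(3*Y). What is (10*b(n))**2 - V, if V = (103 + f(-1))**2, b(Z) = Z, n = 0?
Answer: -11025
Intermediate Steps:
f(Y) = Y + 3*Y**2
V = 11025 (V = (103 - (1 + 3*(-1)))**2 = (103 - (1 - 3))**2 = (103 - 1*(-2))**2 = (103 + 2)**2 = 105**2 = 11025)
(10*b(n))**2 - V = (10*0)**2 - 1*11025 = 0**2 - 11025 = 0 - 11025 = -11025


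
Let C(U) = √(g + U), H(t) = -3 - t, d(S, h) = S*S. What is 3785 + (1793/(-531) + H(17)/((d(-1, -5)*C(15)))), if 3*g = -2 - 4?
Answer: 2008042/531 - 20*√13/13 ≈ 3776.1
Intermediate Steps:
d(S, h) = S²
g = -2 (g = (-2 - 4)/3 = (⅓)*(-6) = -2)
C(U) = √(-2 + U)
3785 + (1793/(-531) + H(17)/((d(-1, -5)*C(15)))) = 3785 + (1793/(-531) + (-3 - 1*17)/(((-1)²*√(-2 + 15)))) = 3785 + (1793*(-1/531) + (-3 - 17)/((1*√13))) = 3785 + (-1793/531 - 20*√13/13) = 2008042/531 - 20*√13/13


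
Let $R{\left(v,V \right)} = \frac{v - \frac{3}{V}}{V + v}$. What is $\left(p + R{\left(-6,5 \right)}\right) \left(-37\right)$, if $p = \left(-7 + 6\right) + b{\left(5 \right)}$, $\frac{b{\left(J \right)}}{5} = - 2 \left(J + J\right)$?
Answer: $\frac{17464}{5} \approx 3492.8$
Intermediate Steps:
$b{\left(J \right)} = - 20 J$ ($b{\left(J \right)} = 5 \left(- 2 \left(J + J\right)\right) = 5 \left(- 2 \cdot 2 J\right) = 5 \left(- 4 J\right) = - 20 J$)
$p = -101$ ($p = \left(-7 + 6\right) - 100 = -1 - 100 = -101$)
$R{\left(v,V \right)} = \frac{v - \frac{3}{V}}{V + v}$
$\left(p + R{\left(-6,5 \right)}\right) \left(-37\right) = \left(-101 + \frac{-3 + 5 \left(-6\right)}{5 \left(5 - 6\right)}\right) \left(-37\right) = \left(-101 + \frac{-3 - 30}{5 \left(-1\right)}\right) \left(-37\right) = \left(-101 + \frac{1}{5} \left(-1\right) \left(-33\right)\right) \left(-37\right) = \left(-101 + \frac{33}{5}\right) \left(-37\right) = \left(- \frac{472}{5}\right) \left(-37\right) = \frac{17464}{5}$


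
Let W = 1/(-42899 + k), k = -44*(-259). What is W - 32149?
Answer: -1012789948/31503 ≈ -32149.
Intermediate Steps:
k = 11396
W = -1/31503 (W = 1/(-42899 + 11396) = 1/(-31503) = -1/31503 ≈ -3.1743e-5)
W - 32149 = -1/31503 - 32149 = -1012789948/31503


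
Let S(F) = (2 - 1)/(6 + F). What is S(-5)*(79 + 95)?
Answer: 174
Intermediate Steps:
S(F) = 1/(6 + F)
S(-5)*(79 + 95) = (79 + 95)/(6 - 5) = 174/1 = 1*174 = 174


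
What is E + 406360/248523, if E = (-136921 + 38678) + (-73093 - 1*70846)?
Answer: -60187390826/248523 ≈ -2.4218e+5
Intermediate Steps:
E = -242182 (E = -98243 + (-73093 - 70846) = -98243 - 143939 = -242182)
E + 406360/248523 = -242182 + 406360/248523 = -60187390826/248523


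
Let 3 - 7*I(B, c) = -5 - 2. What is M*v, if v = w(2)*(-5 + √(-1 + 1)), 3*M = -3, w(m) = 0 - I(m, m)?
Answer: -50/7 ≈ -7.1429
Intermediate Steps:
I(B, c) = 10/7 (I(B, c) = 3/7 - (-5 - 2)/7 = 3/7 - ⅐*(-7) = 3/7 + 1 = 10/7)
w(m) = -10/7 (w(m) = 0 - 1*10/7 = 0 - 10/7 = -10/7)
M = -1 (M = (⅓)*(-3) = -1)
v = 50/7 (v = -10*(-5 + √(-1 + 1))/7 = -10*(-5 + √0)/7 = -10*(-5 + 0)/7 = -10/7*(-5) = 50/7 ≈ 7.1429)
M*v = -1*50/7 = -50/7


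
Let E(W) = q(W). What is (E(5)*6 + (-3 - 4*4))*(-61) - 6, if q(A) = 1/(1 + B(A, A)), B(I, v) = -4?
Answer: 1275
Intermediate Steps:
q(A) = -⅓ (q(A) = 1/(1 - 4) = 1/(-3) = -⅓)
E(W) = -⅓
(E(5)*6 + (-3 - 4*4))*(-61) - 6 = (-⅓*6 + (-3 - 4*4))*(-61) - 6 = (-2 + (-3 - 16))*(-61) - 6 = (-2 - 19)*(-61) - 6 = -21*(-61) - 6 = 1281 - 6 = 1275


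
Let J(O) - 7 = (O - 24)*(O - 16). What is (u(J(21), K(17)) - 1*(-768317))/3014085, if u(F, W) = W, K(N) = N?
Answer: 768334/3014085 ≈ 0.25491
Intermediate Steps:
J(O) = 7 + (-24 + O)*(-16 + O) (J(O) = 7 + (O - 24)*(O - 16) = 7 + (-24 + O)*(-16 + O))
(u(J(21), K(17)) - 1*(-768317))/3014085 = (17 - 1*(-768317))/3014085 = (17 + 768317)*(1/3014085) = 768334*(1/3014085) = 768334/3014085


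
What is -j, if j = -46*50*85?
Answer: 195500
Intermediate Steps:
j = -195500 (j = -2300*85 = -195500)
-j = -1*(-195500) = 195500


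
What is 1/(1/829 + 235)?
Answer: 829/194816 ≈ 0.0042553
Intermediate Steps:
1/(1/829 + 235) = 1/(194816/829) = 829/194816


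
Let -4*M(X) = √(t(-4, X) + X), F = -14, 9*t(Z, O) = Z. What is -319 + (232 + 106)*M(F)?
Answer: -319 - 169*I*√130/6 ≈ -319.0 - 321.15*I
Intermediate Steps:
t(Z, O) = Z/9
M(X) = -√(-4/9 + X)/4 (M(X) = -√((⅑)*(-4) + X)/4 = -√(-4/9 + X)/4)
-319 + (232 + 106)*M(F) = -319 + (232 + 106)*(-√(-4 + 9*(-14))/12) = -319 + 338*(-√(-4 - 126)/12) = -319 + 338*(-I*√130/12) = -319 - 169*I*√130/6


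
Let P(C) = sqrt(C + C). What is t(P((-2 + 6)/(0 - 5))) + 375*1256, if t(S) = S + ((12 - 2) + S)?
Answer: 471010 + 4*I*sqrt(10)/5 ≈ 4.7101e+5 + 2.5298*I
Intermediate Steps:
P(C) = sqrt(2)*sqrt(C) (P(C) = sqrt(2*C) = sqrt(2)*sqrt(C))
t(S) = 10 + 2*S (t(S) = S + (10 + S) = 10 + 2*S)
t(P((-2 + 6)/(0 - 5))) + 375*1256 = (10 + 2*(sqrt(2)*sqrt((-2 + 6)/(0 - 5)))) + 375*1256 = (10 + 2*(sqrt(2)*sqrt(4/(-5)))) + 471000 = (10 + 2*(sqrt(2)*sqrt(4*(-1/5)))) + 471000 = (10 + 2*(sqrt(2)*sqrt(-4/5))) + 471000 = (10 + 2*(sqrt(2)*(2*I*sqrt(5)/5))) + 471000 = (10 + 2*(2*I*sqrt(10)/5)) + 471000 = (10 + 4*I*sqrt(10)/5) + 471000 = 471010 + 4*I*sqrt(10)/5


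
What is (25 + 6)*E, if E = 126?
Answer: 3906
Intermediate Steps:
(25 + 6)*E = (25 + 6)*126 = 31*126 = 3906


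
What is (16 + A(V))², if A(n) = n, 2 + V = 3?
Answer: 289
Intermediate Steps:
V = 1 (V = -2 + 3 = 1)
(16 + A(V))² = (16 + 1)² = 17² = 289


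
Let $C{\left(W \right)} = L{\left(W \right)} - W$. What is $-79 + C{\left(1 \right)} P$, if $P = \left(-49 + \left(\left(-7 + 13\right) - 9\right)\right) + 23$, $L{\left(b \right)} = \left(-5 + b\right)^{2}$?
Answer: $-514$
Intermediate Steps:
$P = -29$ ($P = \left(-49 + \left(6 - 9\right)\right) + 23 = \left(-49 - 3\right) + 23 = -52 + 23 = -29$)
$C{\left(W \right)} = \left(-5 + W\right)^{2} - W$
$-79 + C{\left(1 \right)} P = -79 + \left(\left(-5 + 1\right)^{2} - 1\right) \left(-29\right) = -79 + \left(\left(-4\right)^{2} - 1\right) \left(-29\right) = -79 + \left(16 - 1\right) \left(-29\right) = -79 + 15 \left(-29\right) = -79 - 435 = -514$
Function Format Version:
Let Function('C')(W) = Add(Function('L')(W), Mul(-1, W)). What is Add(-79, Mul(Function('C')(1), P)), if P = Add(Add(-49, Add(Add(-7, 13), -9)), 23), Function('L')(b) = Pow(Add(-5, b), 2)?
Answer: -514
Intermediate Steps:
P = -29 (P = Add(Add(-49, Add(6, -9)), 23) = Add(Add(-49, -3), 23) = Add(-52, 23) = -29)
Function('C')(W) = Add(Pow(Add(-5, W), 2), Mul(-1, W))
Add(-79, Mul(Function('C')(1), P)) = Add(-79, Mul(Add(Pow(Add(-5, 1), 2), Mul(-1, 1)), -29)) = Add(-79, Mul(Add(Pow(-4, 2), -1), -29)) = Add(-79, Mul(Add(16, -1), -29)) = Add(-79, Mul(15, -29)) = Add(-79, -435) = -514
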